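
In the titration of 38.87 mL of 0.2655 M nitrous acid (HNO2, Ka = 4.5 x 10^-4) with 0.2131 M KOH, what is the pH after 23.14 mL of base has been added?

Initial n(HNO2) = 0.2655 x 0.03887 = 0.01032 mol.
n(KOH) added = 0.2131 x 0.02314 = 0.004931 mol, converting that many moles of HNO2 to NO2-.
Remaining n(HNO2) = 0.005389 mol; n(NO2-) = 0.004931 mol.
By Henderson-Hasselbalch, pH = pKa + log([A^-]/[HA]) = 3.35 + log(0.004931/0.005389) = 3.35 + (-0.04) = 3.31.

3.31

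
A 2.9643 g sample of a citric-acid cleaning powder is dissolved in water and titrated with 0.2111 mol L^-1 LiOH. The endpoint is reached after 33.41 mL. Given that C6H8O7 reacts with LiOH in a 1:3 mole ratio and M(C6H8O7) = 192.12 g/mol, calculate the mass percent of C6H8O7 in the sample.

15.2%

n(LiOH) = 0.2111 x 0.03341 = 0.007053 mol.
n(C6H8O7) = 0.007053 / 3 = 0.002351 mol.
mass of C6H8O7 = 0.002351 x 192.12 = 0.4517 g.
% purity = 0.4517 / 2.9643 x 100 = 15.2%.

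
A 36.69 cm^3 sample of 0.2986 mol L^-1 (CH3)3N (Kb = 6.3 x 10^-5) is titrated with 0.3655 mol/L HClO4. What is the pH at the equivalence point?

5.29

n((CH3)3N) = 0.2986 x 0.03669 = 0.01096 mol; V(HClO4) at equivalence = 0.01096/0.3655 = 0.02997 L.
At equivalence the base is fully converted to (CH3)3NH+; total volume = 0.06666 L, so [(CH3)3NH+] = 0.01096/0.06666 = 0.1643 M.
Ka((CH3)3NH+) = Kw/Kb = 1.0e-14 / 6.3 x 10^-5 = 1.59e-10.
[H^+] = sqrt(Ka x [(CH3)3NH+]) = sqrt(1.59e-10 x 0.1643) = 5.11e-6 M.
pH = -log(5.11e-6) = 5.29.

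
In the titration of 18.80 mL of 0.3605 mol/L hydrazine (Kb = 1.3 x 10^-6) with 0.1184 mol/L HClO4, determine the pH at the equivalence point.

n(N2H4) = 0.3605 x 0.01880 = 0.006777 mol; V(HClO4) at equivalence = 0.006777/0.1184 = 0.05724 L.
At equivalence the base is fully converted to N2H5+; total volume = 0.07604 L, so [N2H5+] = 0.006777/0.07604 = 0.08913 M.
Ka(N2H5+) = Kw/Kb = 1.0e-14 / 1.3 x 10^-6 = 7.69e-9.
[H^+] = sqrt(Ka x [N2H5+]) = sqrt(7.69e-9 x 0.08913) = 2.62e-5 M.
pH = -log(2.62e-5) = 4.58.

4.58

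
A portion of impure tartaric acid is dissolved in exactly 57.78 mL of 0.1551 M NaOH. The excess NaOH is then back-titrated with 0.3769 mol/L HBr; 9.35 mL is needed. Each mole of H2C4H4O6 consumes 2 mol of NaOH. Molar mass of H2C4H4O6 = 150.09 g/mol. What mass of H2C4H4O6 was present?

0.408 g

Total n(NaOH) added = 0.1551 x 0.05778 = 0.008962 mol.
n(HBr) used = 0.3769 x 0.009350 = 0.003524 mol, which equals the excess n(NaOH).
So n(NaOH) consumed by the sample = 0.008962 - 0.003524 = 0.005438 mol.
n(H2C4H4O6) = 0.005438 / 2 = 0.002719 mol.
mass = 0.002719 mol x 150.09 g/mol = 0.408 g.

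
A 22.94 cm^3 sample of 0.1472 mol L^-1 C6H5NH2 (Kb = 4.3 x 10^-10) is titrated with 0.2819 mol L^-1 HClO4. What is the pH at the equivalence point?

2.82

n(C6H5NH2) = 0.1472 x 0.02294 = 0.003377 mol; V(HClO4) at equivalence = 0.003377/0.2819 = 0.01198 L.
At equivalence the base is fully converted to C6H5NH3+; total volume = 0.03492 L, so [C6H5NH3+] = 0.003377/0.03492 = 0.09670 M.
Ka(C6H5NH3+) = Kw/Kb = 1.0e-14 / 4.3 x 10^-10 = 2.33e-5.
[H^+] = sqrt(Ka x [C6H5NH3+]) = sqrt(2.33e-5 x 0.09670) = 0.00150 M.
pH = -log(0.00150) = 2.82.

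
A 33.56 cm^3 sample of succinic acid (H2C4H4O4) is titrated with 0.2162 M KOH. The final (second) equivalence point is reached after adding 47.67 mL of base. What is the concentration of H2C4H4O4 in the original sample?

0.154 M

n(KOH) = 0.2162 x 0.04767 = 0.01031 mol.
At the final (second) equivalence point, 2 mol OH^- react per mol H2C4H4O4, so n(H2C4H4O4) = 0.01031 / 2 = 0.005153 mol.
[H2C4H4O4] = 0.005153 / 0.03356 L = 0.154 M.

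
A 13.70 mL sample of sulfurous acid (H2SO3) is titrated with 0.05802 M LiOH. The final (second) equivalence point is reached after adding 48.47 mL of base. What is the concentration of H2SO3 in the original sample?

0.103 M

n(LiOH) = 0.05802 x 0.04847 = 0.002812 mol.
At the final (second) equivalence point, 2 mol OH^- react per mol H2SO3, so n(H2SO3) = 0.002812 / 2 = 0.001406 mol.
[H2SO3] = 0.001406 / 0.01370 L = 0.103 M.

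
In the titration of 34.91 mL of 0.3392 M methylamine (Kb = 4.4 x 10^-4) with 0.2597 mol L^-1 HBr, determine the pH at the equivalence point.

n(CH3NH2) = 0.3392 x 0.03491 = 0.01184 mol; V(HBr) at equivalence = 0.01184/0.2597 = 0.04560 L.
At equivalence the base is fully converted to CH3NH3+; total volume = 0.08051 L, so [CH3NH3+] = 0.01184/0.08051 = 0.1471 M.
Ka(CH3NH3+) = Kw/Kb = 1.0e-14 / 4.4 x 10^-4 = 2.27e-11.
[H^+] = sqrt(Ka x [CH3NH3+]) = sqrt(2.27e-11 x 0.1471) = 1.83e-6 M.
pH = -log(1.83e-6) = 5.74.

5.74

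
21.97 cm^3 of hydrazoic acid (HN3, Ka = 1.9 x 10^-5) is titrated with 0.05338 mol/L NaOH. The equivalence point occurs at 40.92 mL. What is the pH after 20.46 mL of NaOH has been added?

4.72

20.46 mL is exactly half the equivalence volume (40.92/2), i.e. the half-equivalence point.
There, n(HA) = n(A^-), so pH = pKa = -log(1.9 x 10^-5) = 4.72.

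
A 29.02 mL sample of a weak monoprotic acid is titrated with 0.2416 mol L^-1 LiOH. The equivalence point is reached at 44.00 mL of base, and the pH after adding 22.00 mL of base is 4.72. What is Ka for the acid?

22.00 mL is half of the equivalence volume, so this is the half-equivalence point where [HA] = [A^-].
At half-equivalence pH = pKa, so pKa = 4.72.
Ka = 10^(-4.72) = 1.9 x 10^-5.

1.9 x 10^-5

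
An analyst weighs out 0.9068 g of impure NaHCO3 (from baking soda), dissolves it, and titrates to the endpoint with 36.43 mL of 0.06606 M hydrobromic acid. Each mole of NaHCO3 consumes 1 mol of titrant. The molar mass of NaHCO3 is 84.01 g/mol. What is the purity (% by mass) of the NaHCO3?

n(HBr) = 0.06606 x 0.03643 = 0.002407 mol.
n(NaHCO3) = 0.002407 / 1 = 0.002407 mol.
mass of NaHCO3 = 0.002407 x 84.01 = 0.2022 g.
% purity = 0.2022 / 0.9068 x 100 = 22.3%.

22.3%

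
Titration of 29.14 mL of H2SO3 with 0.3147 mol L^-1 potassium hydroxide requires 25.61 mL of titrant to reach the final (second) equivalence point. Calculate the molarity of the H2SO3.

0.138 M

n(KOH) = 0.3147 x 0.02561 = 0.008059 mol.
At the final (second) equivalence point, 2 mol OH^- react per mol H2SO3, so n(H2SO3) = 0.008059 / 2 = 0.004030 mol.
[H2SO3] = 0.004030 / 0.02914 L = 0.138 M.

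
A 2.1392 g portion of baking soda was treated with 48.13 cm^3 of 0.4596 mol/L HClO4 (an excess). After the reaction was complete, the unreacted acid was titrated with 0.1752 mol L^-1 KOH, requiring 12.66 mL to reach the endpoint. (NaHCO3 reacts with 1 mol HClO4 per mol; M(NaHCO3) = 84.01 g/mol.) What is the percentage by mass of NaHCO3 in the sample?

78.2%

Total n(HClO4) added = 0.4596 x 0.04813 = 0.02212 mol.
n(KOH) used = 0.1752 x 0.01266 = 0.002218 mol, which equals the excess n(HClO4).
So n(HClO4) consumed by the sample = 0.02212 - 0.002218 = 0.01990 mol.
n(NaHCO3) = 0.01990 / 1 = 0.01990 mol.
mass NaHCO3 = 0.01990 x 84.01 = 1.672 g, so %NaHCO3 = 1.672/2.1392 x 100 = 78.2%.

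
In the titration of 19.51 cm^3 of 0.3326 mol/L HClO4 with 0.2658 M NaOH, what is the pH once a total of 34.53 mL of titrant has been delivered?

12.70

n(acid) = 0.3326 x 0.01951 = 0.006489 mol; n(NaOH) added = 0.2658 x 0.03453 = 0.009178 mol.
Base is in excess by 0.009178 - 0.006489 = 0.002689 mol in a total volume of 0.05404 L.
[OH^-] = 0.002689/0.05404 = 0.04976 M, so pOH = 1.30 and pH = 14.00 - 1.30 = 12.70.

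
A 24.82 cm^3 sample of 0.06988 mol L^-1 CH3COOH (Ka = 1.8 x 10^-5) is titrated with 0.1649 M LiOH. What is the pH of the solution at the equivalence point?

8.72

n(CH3COOH) = 0.06988 x 0.02482 = 0.001734 mol; V(LiOH) at equivalence = 0.001734/0.1649 = 0.01052 L.
At equivalence all the acid is converted to CH3COO-; total volume = 0.02482 + 0.01052 = 0.03534 L, so [CH3COO-] = 0.001734/0.03534 = 0.04908 M.
Kb = Kw/Ka = 1.0e-14 / 1.8 x 10^-5 = 5.56e-10.
[OH^-] = sqrt(Kb x [CH3COO-]) = sqrt(5.56e-10 x 0.04908) = 5.22e-6 M.
pOH = 5.28, so pH = 14.00 - 5.28 = 8.72.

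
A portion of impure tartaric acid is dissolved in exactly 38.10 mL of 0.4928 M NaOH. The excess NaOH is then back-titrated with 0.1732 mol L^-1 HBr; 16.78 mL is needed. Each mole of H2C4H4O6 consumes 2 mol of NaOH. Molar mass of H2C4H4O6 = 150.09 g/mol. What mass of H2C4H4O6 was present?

Total n(NaOH) added = 0.4928 x 0.03810 = 0.01878 mol.
n(HBr) used = 0.1732 x 0.01678 = 0.002906 mol, which equals the excess n(NaOH).
So n(NaOH) consumed by the sample = 0.01878 - 0.002906 = 0.01587 mol.
n(H2C4H4O6) = 0.01587 / 2 = 0.007935 mol.
mass = 0.007935 mol x 150.09 g/mol = 1.19 g.

1.19 g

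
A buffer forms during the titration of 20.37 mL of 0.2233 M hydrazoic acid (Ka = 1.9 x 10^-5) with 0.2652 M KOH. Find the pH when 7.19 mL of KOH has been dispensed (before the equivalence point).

Initial n(HN3) = 0.2233 x 0.02037 = 0.004549 mol.
n(KOH) added = 0.2652 x 0.007190 = 0.001907 mol, converting that many moles of HN3 to N3-.
Remaining n(HN3) = 0.002642 mol; n(N3-) = 0.001907 mol.
By Henderson-Hasselbalch, pH = pKa + log([A^-]/[HA]) = 4.72 + log(0.001907/0.002642) = 4.72 + (-0.14) = 4.58.

4.58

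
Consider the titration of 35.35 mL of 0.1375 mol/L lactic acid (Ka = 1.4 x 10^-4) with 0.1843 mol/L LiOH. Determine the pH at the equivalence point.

8.38

n(HC3H5O3) = 0.1375 x 0.03535 = 0.004861 mol; V(LiOH) at equivalence = 0.004861/0.1843 = 0.02637 L.
At equivalence all the acid is converted to C3H5O3-; total volume = 0.03535 + 0.02637 = 0.06172 L, so [C3H5O3-] = 0.004861/0.06172 = 0.07875 M.
Kb = Kw/Ka = 1.0e-14 / 1.4 x 10^-4 = 7.14e-11.
[OH^-] = sqrt(Kb x [C3H5O3-]) = sqrt(7.14e-11 x 0.07875) = 2.37e-6 M.
pOH = 5.62, so pH = 14.00 - 5.62 = 8.38.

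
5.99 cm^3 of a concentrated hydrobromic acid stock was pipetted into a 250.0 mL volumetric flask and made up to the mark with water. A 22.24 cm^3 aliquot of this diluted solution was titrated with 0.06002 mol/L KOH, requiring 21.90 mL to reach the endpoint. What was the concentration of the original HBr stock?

2.47 M

n(KOH) = 0.06002 x 0.02190 = 0.001314 mol.
n(HBr) in the aliquot = 0.001314 mol.
[diluted HBr] = 0.001314 / 0.02224 = 0.05910 M.
Dilution factor = 250.0/5.990 = 41.74, so [stock] = 0.05910 x 41.74 = 2.47 M.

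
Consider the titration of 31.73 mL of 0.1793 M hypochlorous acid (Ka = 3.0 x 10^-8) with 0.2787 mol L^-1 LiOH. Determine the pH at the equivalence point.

10.28

n(HClO) = 0.1793 x 0.03173 = 0.005689 mol; V(LiOH) at equivalence = 0.005689/0.2787 = 0.02041 L.
At equivalence all the acid is converted to ClO-; total volume = 0.03173 + 0.02041 = 0.05214 L, so [ClO-] = 0.005689/0.05214 = 0.1091 M.
Kb = Kw/Ka = 1.0e-14 / 3.0 x 10^-8 = 3.33e-7.
[OH^-] = sqrt(Kb x [ClO-]) = sqrt(3.33e-7 x 0.1091) = 0.000191 M.
pOH = 3.72, so pH = 14.00 - 3.72 = 10.28.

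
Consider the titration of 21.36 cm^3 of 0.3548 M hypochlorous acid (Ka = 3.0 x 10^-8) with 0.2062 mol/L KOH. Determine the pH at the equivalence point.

n(HClO) = 0.3548 x 0.02136 = 0.007579 mol; V(KOH) at equivalence = 0.007579/0.2062 = 0.03675 L.
At equivalence all the acid is converted to ClO-; total volume = 0.02136 + 0.03675 = 0.05811 L, so [ClO-] = 0.007579/0.05811 = 0.1304 M.
Kb = Kw/Ka = 1.0e-14 / 3.0 x 10^-8 = 3.33e-7.
[OH^-] = sqrt(Kb x [ClO-]) = sqrt(3.33e-7 x 0.1304) = 0.000208 M.
pOH = 3.68, so pH = 14.00 - 3.68 = 10.32.

10.32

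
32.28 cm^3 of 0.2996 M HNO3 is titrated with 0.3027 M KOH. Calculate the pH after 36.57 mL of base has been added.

n(acid) = 0.2996 x 0.03228 = 0.009671 mol; n(KOH) added = 0.3027 x 0.03657 = 0.01107 mol.
Base is in excess by 0.01107 - 0.009671 = 0.001399 mol in a total volume of 0.06885 L.
[OH^-] = 0.001399/0.06885 = 0.02031 M, so pOH = 1.69 and pH = 14.00 - 1.69 = 12.31.

12.31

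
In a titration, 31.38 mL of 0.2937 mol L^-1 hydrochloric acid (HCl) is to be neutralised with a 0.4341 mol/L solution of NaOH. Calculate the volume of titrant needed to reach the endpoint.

n(HCl) = 0.2937 mol/L x 0.03138 L = 0.009216 mol.
At equivalence n(NaOH) = n(HCl) = 0.009216 mol.
V(NaOH) = 0.009216 / 0.4341 = 0.02123 L = 21.2 mL.

21.2 mL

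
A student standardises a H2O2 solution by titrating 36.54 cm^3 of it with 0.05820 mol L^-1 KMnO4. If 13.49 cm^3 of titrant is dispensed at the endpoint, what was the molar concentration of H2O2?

n(KMnO4) = 0.05820 x 0.01349 = 0.0007851 mol.
From the balanced equation, 2 mol KMnO4 reacts with 5 mol H2O2, so n(H2O2) = 0.0007851 x 5/2 = 0.001963 mol.
[H2O2] = 0.001963 / 0.03654 L = 0.0537 M.

0.0537 M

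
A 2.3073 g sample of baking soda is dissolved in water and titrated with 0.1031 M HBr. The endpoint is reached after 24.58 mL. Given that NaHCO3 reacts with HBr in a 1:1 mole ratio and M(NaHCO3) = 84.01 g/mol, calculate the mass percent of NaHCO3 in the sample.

9.23%

n(HBr) = 0.1031 x 0.02458 = 0.002534 mol.
n(NaHCO3) = 0.002534 / 1 = 0.002534 mol.
mass of NaHCO3 = 0.002534 x 84.01 = 0.2129 g.
% purity = 0.2129 / 2.3073 x 100 = 9.23%.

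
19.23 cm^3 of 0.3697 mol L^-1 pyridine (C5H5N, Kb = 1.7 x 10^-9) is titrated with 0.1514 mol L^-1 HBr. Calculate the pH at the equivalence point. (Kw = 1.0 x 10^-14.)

3.10

n(C5H5N) = 0.3697 x 0.01923 = 0.007109 mol; V(HBr) at equivalence = 0.007109/0.1514 = 0.04696 L.
At equivalence the base is fully converted to C5H5NH+; total volume = 0.06619 L, so [C5H5NH+] = 0.007109/0.06619 = 0.1074 M.
Ka(C5H5NH+) = Kw/Kb = 1.0e-14 / 1.7 x 10^-9 = 5.88e-6.
[H^+] = sqrt(Ka x [C5H5NH+]) = sqrt(5.88e-6 x 0.1074) = 0.000795 M.
pH = -log(0.000795) = 3.10.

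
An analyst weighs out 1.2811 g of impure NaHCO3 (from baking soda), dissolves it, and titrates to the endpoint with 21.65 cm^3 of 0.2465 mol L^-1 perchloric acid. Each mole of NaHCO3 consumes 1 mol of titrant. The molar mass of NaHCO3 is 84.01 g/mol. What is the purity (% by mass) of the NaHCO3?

35.0%

n(HClO4) = 0.2465 x 0.02165 = 0.005337 mol.
n(NaHCO3) = 0.005337 / 1 = 0.005337 mol.
mass of NaHCO3 = 0.005337 x 84.01 = 0.4483 g.
% purity = 0.4483 / 1.2811 x 100 = 35.0%.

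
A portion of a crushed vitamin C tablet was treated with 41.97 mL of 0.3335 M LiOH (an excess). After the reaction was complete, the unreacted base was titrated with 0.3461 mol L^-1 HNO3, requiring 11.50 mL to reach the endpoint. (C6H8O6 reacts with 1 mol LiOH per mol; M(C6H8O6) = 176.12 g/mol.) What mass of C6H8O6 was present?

1.76 g

Total n(LiOH) added = 0.3335 x 0.04197 = 0.01400 mol.
n(HNO3) used = 0.3461 x 0.01150 = 0.003980 mol, which equals the excess n(LiOH).
So n(LiOH) consumed by the sample = 0.01400 - 0.003980 = 0.01002 mol.
n(C6H8O6) = 0.01002 / 1 = 0.01002 mol.
mass = 0.01002 mol x 176.12 g/mol = 1.76 g.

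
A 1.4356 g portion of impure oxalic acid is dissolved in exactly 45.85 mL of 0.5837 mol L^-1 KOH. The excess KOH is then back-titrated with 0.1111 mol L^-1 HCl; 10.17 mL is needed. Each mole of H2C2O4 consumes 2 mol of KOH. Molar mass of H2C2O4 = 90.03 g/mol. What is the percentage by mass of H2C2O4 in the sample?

80.4%

Total n(KOH) added = 0.5837 x 0.04585 = 0.02676 mol.
n(HCl) used = 0.1111 x 0.01017 = 0.001130 mol, which equals the excess n(KOH).
So n(KOH) consumed by the sample = 0.02676 - 0.001130 = 0.02563 mol.
n(H2C2O4) = 0.02563 / 2 = 0.01282 mol.
mass H2C2O4 = 0.01282 x 90.03 = 1.154 g, so %H2C2O4 = 1.154/1.4356 x 100 = 80.4%.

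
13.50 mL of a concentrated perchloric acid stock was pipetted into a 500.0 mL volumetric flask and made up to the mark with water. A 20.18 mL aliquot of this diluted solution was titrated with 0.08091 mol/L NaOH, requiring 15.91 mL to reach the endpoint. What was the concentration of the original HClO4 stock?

n(NaOH) = 0.08091 x 0.01591 = 0.001287 mol.
n(HClO4) in the aliquot = 0.001287 mol.
[diluted HClO4] = 0.001287 / 0.02018 = 0.06379 M.
Dilution factor = 500.0/13.50 = 37.04, so [stock] = 0.06379 x 37.04 = 2.36 M.

2.36 M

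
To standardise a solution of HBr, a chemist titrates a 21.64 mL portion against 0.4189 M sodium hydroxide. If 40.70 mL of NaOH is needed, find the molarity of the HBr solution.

0.788 M

n(NaOH) delivered = 0.4189 x 0.04070 = 0.01705 mol.
For a 1:1 reaction, n(HBr) = 0.01705 mol.
[HBr] = 0.01705 mol / 0.02164 L = 0.788 M.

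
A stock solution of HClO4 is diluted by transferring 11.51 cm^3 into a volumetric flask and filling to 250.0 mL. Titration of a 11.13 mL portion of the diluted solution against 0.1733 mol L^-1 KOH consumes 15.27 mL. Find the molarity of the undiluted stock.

n(KOH) = 0.1733 x 0.01527 = 0.002646 mol.
n(HClO4) in the aliquot = 0.002646 mol.
[diluted HClO4] = 0.002646 / 0.01113 = 0.2378 M.
Dilution factor = 250.0/11.51 = 21.72, so [stock] = 0.2378 x 21.72 = 5.16 M.

5.16 M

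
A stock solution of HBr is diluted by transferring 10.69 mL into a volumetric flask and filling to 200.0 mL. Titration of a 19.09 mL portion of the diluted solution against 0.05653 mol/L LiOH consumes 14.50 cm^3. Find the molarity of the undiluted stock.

0.803 M

n(LiOH) = 0.05653 x 0.01450 = 0.0008197 mol.
n(HBr) in the aliquot = 0.0008197 mol.
[diluted HBr] = 0.0008197 / 0.01909 = 0.04294 M.
Dilution factor = 200.0/10.69 = 18.71, so [stock] = 0.04294 x 18.71 = 0.803 M.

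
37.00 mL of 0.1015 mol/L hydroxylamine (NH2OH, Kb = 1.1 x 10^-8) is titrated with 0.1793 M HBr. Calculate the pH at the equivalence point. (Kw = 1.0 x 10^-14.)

n(NH2OH) = 0.1015 x 0.03700 = 0.003756 mol; V(HBr) at equivalence = 0.003756/0.1793 = 0.02095 L.
At equivalence the base is fully converted to NH3OH+; total volume = 0.05795 L, so [NH3OH+] = 0.003756/0.05795 = 0.06481 M.
Ka(NH3OH+) = Kw/Kb = 1.0e-14 / 1.1 x 10^-8 = 9.09e-7.
[H^+] = sqrt(Ka x [NH3OH+]) = sqrt(9.09e-7 x 0.06481) = 0.000243 M.
pH = -log(0.000243) = 3.61.

3.61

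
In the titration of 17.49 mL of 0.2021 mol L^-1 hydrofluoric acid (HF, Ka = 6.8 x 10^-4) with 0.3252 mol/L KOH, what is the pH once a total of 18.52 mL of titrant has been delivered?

n(acid) = 0.2021 x 0.01749 = 0.003535 mol; n(KOH) added = 0.3252 x 0.01852 = 0.006023 mol.
Base is in excess by 0.006023 - 0.003535 = 0.002488 mol in a total volume of 0.03601 L.
[OH^-] = 0.002488/0.03601 = 0.06909 M, so pOH = 1.16 and pH = 14.00 - 1.16 = 12.84.

12.84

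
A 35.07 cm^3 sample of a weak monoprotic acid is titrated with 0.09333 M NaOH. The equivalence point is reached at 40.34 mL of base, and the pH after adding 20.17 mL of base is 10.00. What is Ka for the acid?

20.17 mL is half of the equivalence volume, so this is the half-equivalence point where [HA] = [A^-].
At half-equivalence pH = pKa, so pKa = 10.00.
Ka = 10^(-10.00) = 1.0 x 10^-10.

1.0 x 10^-10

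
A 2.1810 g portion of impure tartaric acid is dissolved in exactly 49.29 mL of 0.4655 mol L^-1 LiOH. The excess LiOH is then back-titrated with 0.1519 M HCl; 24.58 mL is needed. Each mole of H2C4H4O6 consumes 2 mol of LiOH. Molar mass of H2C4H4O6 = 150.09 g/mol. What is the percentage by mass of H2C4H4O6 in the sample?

66.1%

Total n(LiOH) added = 0.4655 x 0.04929 = 0.02294 mol.
n(HCl) used = 0.1519 x 0.02458 = 0.003734 mol, which equals the excess n(LiOH).
So n(LiOH) consumed by the sample = 0.02294 - 0.003734 = 0.01921 mol.
n(H2C4H4O6) = 0.01921 / 2 = 0.009605 mol.
mass H2C4H4O6 = 0.009605 x 150.09 = 1.442 g, so %H2C4H4O6 = 1.442/2.1810 x 100 = 66.1%.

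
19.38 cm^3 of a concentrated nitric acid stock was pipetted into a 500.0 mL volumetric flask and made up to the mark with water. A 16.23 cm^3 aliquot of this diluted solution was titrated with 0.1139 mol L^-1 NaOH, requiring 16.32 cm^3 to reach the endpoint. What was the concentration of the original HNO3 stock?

n(NaOH) = 0.1139 x 0.01632 = 0.001859 mol.
n(HNO3) in the aliquot = 0.001859 mol.
[diluted HNO3] = 0.001859 / 0.01623 = 0.1145 M.
Dilution factor = 500.0/19.38 = 25.80, so [stock] = 0.1145 x 25.80 = 2.95 M.

2.95 M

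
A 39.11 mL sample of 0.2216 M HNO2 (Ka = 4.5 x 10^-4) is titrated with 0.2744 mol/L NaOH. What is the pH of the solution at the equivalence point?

n(HNO2) = 0.2216 x 0.03911 = 0.008667 mol; V(NaOH) at equivalence = 0.008667/0.2744 = 0.03158 L.
At equivalence all the acid is converted to NO2-; total volume = 0.03911 + 0.03158 = 0.07069 L, so [NO2-] = 0.008667/0.07069 = 0.1226 M.
Kb = Kw/Ka = 1.0e-14 / 4.5 x 10^-4 = 2.22e-11.
[OH^-] = sqrt(Kb x [NO2-]) = sqrt(2.22e-11 x 0.1226) = 1.65e-6 M.
pOH = 5.78, so pH = 14.00 - 5.78 = 8.22.

8.22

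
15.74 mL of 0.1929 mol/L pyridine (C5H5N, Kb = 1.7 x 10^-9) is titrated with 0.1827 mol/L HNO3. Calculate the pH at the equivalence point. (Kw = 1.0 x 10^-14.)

n(C5H5N) = 0.1929 x 0.01574 = 0.003036 mol; V(HNO3) at equivalence = 0.003036/0.1827 = 0.01662 L.
At equivalence the base is fully converted to C5H5NH+; total volume = 0.03236 L, so [C5H5NH+] = 0.003036/0.03236 = 0.09383 M.
Ka(C5H5NH+) = Kw/Kb = 1.0e-14 / 1.7 x 10^-9 = 5.88e-6.
[H^+] = sqrt(Ka x [C5H5NH+]) = sqrt(5.88e-6 x 0.09383) = 0.000743 M.
pH = -log(0.000743) = 3.13.

3.13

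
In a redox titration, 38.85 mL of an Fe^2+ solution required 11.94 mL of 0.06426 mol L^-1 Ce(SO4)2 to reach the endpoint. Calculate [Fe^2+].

n(Ce(SO4)2) = 0.06426 x 0.01194 = 0.0007673 mol.
From the balanced equation, 1 mol Ce(SO4)2 reacts with 1 mol Fe^2+, so n(Fe^2+) = 0.0007673 x 1/1 = 0.0007673 mol.
[Fe^2+] = 0.0007673 / 0.03885 L = 0.0197 M.

0.0197 M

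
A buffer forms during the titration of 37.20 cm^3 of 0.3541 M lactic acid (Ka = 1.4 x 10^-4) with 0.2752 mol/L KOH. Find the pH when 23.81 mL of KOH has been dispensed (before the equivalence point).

3.85

Initial n(HC3H5O3) = 0.3541 x 0.03720 = 0.01317 mol.
n(KOH) added = 0.2752 x 0.02381 = 0.006553 mol, converting that many moles of HC3H5O3 to C3H5O3-.
Remaining n(HC3H5O3) = 0.006620 mol; n(C3H5O3-) = 0.006553 mol.
By Henderson-Hasselbalch, pH = pKa + log([A^-]/[HA]) = 3.85 + log(0.006553/0.006620) = 3.85 + (-0.00) = 3.85.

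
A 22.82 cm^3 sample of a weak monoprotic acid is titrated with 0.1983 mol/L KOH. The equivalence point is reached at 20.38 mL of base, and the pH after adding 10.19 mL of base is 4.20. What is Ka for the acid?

6.3 x 10^-5

10.19 mL is half of the equivalence volume, so this is the half-equivalence point where [HA] = [A^-].
At half-equivalence pH = pKa, so pKa = 4.20.
Ka = 10^(-4.20) = 6.3 x 10^-5.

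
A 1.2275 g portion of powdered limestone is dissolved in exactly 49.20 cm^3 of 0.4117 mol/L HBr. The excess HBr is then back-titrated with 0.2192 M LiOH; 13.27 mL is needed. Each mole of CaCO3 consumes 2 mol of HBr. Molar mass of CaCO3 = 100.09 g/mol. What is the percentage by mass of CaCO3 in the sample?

70.7%

Total n(HBr) added = 0.4117 x 0.04920 = 0.02026 mol.
n(LiOH) used = 0.2192 x 0.01327 = 0.002909 mol, which equals the excess n(HBr).
So n(HBr) consumed by the sample = 0.02026 - 0.002909 = 0.01735 mol.
n(CaCO3) = 0.01735 / 2 = 0.008673 mol.
mass CaCO3 = 0.008673 x 100.09 = 0.8681 g, so %CaCO3 = 0.8681/1.2275 x 100 = 70.7%.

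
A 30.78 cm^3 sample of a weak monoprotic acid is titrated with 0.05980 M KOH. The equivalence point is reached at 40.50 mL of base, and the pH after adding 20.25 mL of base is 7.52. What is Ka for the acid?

20.25 mL is half of the equivalence volume, so this is the half-equivalence point where [HA] = [A^-].
At half-equivalence pH = pKa, so pKa = 7.52.
Ka = 10^(-7.52) = 3.0 x 10^-8.

3.0 x 10^-8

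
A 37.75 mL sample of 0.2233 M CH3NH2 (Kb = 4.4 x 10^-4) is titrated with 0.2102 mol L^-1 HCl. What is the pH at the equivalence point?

5.80

n(CH3NH2) = 0.2233 x 0.03775 = 0.008430 mol; V(HCl) at equivalence = 0.008430/0.2102 = 0.04010 L.
At equivalence the base is fully converted to CH3NH3+; total volume = 0.07785 L, so [CH3NH3+] = 0.008430/0.07785 = 0.1083 M.
Ka(CH3NH3+) = Kw/Kb = 1.0e-14 / 4.4 x 10^-4 = 2.27e-11.
[H^+] = sqrt(Ka x [CH3NH3+]) = sqrt(2.27e-11 x 0.1083) = 1.57e-6 M.
pH = -log(1.57e-6) = 5.80.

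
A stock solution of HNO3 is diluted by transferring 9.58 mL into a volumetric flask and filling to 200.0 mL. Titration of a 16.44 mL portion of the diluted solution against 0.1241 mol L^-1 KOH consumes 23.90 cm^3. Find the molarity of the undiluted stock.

n(KOH) = 0.1241 x 0.02390 = 0.002966 mol.
n(HNO3) in the aliquot = 0.002966 mol.
[diluted HNO3] = 0.002966 / 0.01644 = 0.1804 M.
Dilution factor = 200.0/9.580 = 20.88, so [stock] = 0.1804 x 20.88 = 3.77 M.

3.77 M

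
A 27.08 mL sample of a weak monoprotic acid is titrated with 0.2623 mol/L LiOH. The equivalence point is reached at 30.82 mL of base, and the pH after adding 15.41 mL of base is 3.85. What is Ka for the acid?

1.4 x 10^-4

15.41 mL is half of the equivalence volume, so this is the half-equivalence point where [HA] = [A^-].
At half-equivalence pH = pKa, so pKa = 3.85.
Ka = 10^(-3.85) = 1.4 x 10^-4.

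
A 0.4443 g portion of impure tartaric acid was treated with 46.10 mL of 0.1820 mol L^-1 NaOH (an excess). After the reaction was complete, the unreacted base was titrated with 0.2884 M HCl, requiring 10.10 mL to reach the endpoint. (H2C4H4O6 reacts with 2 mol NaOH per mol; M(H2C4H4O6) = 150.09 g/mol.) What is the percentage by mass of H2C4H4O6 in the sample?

Total n(NaOH) added = 0.1820 x 0.04610 = 0.008390 mol.
n(HCl) used = 0.2884 x 0.01010 = 0.002913 mol, which equals the excess n(NaOH).
So n(NaOH) consumed by the sample = 0.008390 - 0.002913 = 0.005477 mol.
n(H2C4H4O6) = 0.005477 / 2 = 0.002739 mol.
mass H2C4H4O6 = 0.002739 x 150.09 = 0.4110 g, so %H2C4H4O6 = 0.4110/0.4443 x 100 = 92.5%.

92.5%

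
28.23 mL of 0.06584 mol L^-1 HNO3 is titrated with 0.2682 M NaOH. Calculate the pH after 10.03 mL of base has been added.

12.34

n(acid) = 0.06584 x 0.02823 = 0.001859 mol; n(NaOH) added = 0.2682 x 0.01003 = 0.002690 mol.
Base is in excess by 0.002690 - 0.001859 = 0.0008314 mol in a total volume of 0.03826 L.
[OH^-] = 0.0008314/0.03826 = 0.02173 M, so pOH = 1.66 and pH = 14.00 - 1.66 = 12.34.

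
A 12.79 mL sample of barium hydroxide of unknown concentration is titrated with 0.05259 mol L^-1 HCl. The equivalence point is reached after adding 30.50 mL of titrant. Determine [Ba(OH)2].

0.0627 M

n(HCl) delivered = 0.05259 x 0.03050 = 0.001604 mol.
The reaction is 1 Ba(OH)2 + 2 HCl, so n(Ba(OH)2) = 0.001604 x 1/2 = 0.0008020 mol.
[Ba(OH)2] = 0.0008020 mol / 0.01279 L = 0.0627 M.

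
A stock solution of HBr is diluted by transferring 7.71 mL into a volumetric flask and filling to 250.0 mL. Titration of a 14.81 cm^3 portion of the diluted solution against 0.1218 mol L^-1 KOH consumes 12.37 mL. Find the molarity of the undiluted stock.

3.30 M

n(KOH) = 0.1218 x 0.01237 = 0.001507 mol.
n(HBr) in the aliquot = 0.001507 mol.
[diluted HBr] = 0.001507 / 0.01481 = 0.1017 M.
Dilution factor = 250.0/7.710 = 32.43, so [stock] = 0.1017 x 32.43 = 3.30 M.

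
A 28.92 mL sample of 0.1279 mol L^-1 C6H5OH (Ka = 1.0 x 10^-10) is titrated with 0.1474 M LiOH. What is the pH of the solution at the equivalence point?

n(C6H5OH) = 0.1279 x 0.02892 = 0.003699 mol; V(LiOH) at equivalence = 0.003699/0.1474 = 0.02509 L.
At equivalence all the acid is converted to C6H5O-; total volume = 0.02892 + 0.02509 = 0.05401 L, so [C6H5O-] = 0.003699/0.05401 = 0.06848 M.
Kb = Kw/Ka = 1.0e-14 / 1.0 x 10^-10 = 0.000100.
[OH^-] = sqrt(Kb x [C6H5O-]) = sqrt(0.000100 x 0.06848) = 0.00262 M.
pOH = 2.58, so pH = 14.00 - 2.58 = 11.42.

11.42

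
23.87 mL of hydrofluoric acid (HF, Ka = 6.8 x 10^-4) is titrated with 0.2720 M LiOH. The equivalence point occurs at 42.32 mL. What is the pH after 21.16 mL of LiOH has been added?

3.17

21.16 mL is exactly half the equivalence volume (42.32/2), i.e. the half-equivalence point.
There, n(HA) = n(A^-), so pH = pKa = -log(6.8 x 10^-4) = 3.17.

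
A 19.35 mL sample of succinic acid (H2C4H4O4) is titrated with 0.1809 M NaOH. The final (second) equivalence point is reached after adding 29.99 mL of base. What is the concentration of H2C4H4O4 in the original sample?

0.140 M

n(NaOH) = 0.1809 x 0.02999 = 0.005425 mol.
At the final (second) equivalence point, 2 mol OH^- react per mol H2C4H4O4, so n(H2C4H4O4) = 0.005425 / 2 = 0.002713 mol.
[H2C4H4O4] = 0.002713 / 0.01935 L = 0.140 M.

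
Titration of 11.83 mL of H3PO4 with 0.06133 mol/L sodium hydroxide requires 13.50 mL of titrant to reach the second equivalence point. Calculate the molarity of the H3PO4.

n(NaOH) = 0.06133 x 0.01350 = 0.0008280 mol.
At the second equivalence point, 2 mol OH^- react per mol H3PO4, so n(H3PO4) = 0.0008280 / 2 = 0.0004140 mol.
[H3PO4] = 0.0004140 / 0.01183 L = 0.0350 M.

0.0350 M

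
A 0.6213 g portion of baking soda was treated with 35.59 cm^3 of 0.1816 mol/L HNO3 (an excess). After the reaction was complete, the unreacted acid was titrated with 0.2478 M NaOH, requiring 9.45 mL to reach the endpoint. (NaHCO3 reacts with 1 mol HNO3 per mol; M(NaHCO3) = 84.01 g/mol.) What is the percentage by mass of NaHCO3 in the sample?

55.7%

Total n(HNO3) added = 0.1816 x 0.03559 = 0.006463 mol.
n(NaOH) used = 0.2478 x 0.009450 = 0.002342 mol, which equals the excess n(HNO3).
So n(HNO3) consumed by the sample = 0.006463 - 0.002342 = 0.004121 mol.
n(NaHCO3) = 0.004121 / 1 = 0.004121 mol.
mass NaHCO3 = 0.004121 x 84.01 = 0.3462 g, so %NaHCO3 = 0.3462/0.6213 x 100 = 55.7%.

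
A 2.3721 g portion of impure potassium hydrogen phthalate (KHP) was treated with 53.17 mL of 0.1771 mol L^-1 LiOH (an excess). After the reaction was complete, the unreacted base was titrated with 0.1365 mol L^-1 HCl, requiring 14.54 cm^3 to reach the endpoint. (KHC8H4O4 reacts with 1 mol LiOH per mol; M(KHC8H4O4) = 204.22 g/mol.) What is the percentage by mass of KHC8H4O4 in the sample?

Total n(LiOH) added = 0.1771 x 0.05317 = 0.009416 mol.
n(HCl) used = 0.1365 x 0.01454 = 0.001985 mol, which equals the excess n(LiOH).
So n(LiOH) consumed by the sample = 0.009416 - 0.001985 = 0.007432 mol.
n(KHC8H4O4) = 0.007432 / 1 = 0.007432 mol.
mass KHC8H4O4 = 0.007432 x 204.22 = 1.518 g, so %KHC8H4O4 = 1.518/2.3721 x 100 = 64.0%.

64.0%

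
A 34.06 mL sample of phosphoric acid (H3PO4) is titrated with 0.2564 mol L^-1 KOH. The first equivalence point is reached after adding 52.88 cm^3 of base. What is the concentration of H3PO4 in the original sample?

0.398 M

n(KOH) = 0.2564 x 0.05288 = 0.01356 mol.
At the first equivalence point, 1 mol OH^- react per mol H3PO4, so n(H3PO4) = 0.01356 / 1 = 0.01356 mol.
[H3PO4] = 0.01356 / 0.03406 L = 0.398 M.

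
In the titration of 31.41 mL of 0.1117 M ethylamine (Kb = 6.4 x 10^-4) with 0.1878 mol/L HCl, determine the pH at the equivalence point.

5.98

n(C2H5NH2) = 0.1117 x 0.03141 = 0.003508 mol; V(HCl) at equivalence = 0.003508/0.1878 = 0.01868 L.
At equivalence the base is fully converted to C2H5NH3+; total volume = 0.05009 L, so [C2H5NH3+] = 0.003508/0.05009 = 0.07004 M.
Ka(C2H5NH3+) = Kw/Kb = 1.0e-14 / 6.4 x 10^-4 = 1.56e-11.
[H^+] = sqrt(Ka x [C2H5NH3+]) = sqrt(1.56e-11 x 0.07004) = 1.05e-6 M.
pH = -log(1.05e-6) = 5.98.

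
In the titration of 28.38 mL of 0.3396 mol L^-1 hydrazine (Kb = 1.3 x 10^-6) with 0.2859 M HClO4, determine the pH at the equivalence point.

4.46

n(N2H4) = 0.3396 x 0.02838 = 0.009638 mol; V(HClO4) at equivalence = 0.009638/0.2859 = 0.03371 L.
At equivalence the base is fully converted to N2H5+; total volume = 0.06209 L, so [N2H5+] = 0.009638/0.06209 = 0.1552 M.
Ka(N2H5+) = Kw/Kb = 1.0e-14 / 1.3 x 10^-6 = 7.69e-9.
[H^+] = sqrt(Ka x [N2H5+]) = sqrt(7.69e-9 x 0.1552) = 3.46e-5 M.
pH = -log(3.46e-5) = 4.46.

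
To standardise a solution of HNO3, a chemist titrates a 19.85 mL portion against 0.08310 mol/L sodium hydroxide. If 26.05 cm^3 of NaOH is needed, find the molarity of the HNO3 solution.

0.109 M

n(NaOH) delivered = 0.08310 x 0.02605 = 0.002165 mol.
For a 1:1 reaction, n(HNO3) = 0.002165 mol.
[HNO3] = 0.002165 mol / 0.01985 L = 0.109 M.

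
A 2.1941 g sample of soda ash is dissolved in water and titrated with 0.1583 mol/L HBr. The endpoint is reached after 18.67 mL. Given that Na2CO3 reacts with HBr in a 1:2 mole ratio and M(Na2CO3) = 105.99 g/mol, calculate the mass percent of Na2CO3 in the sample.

n(HBr) = 0.1583 x 0.01867 = 0.002955 mol.
n(Na2CO3) = 0.002955 / 2 = 0.001478 mol.
mass of Na2CO3 = 0.001478 x 105.99 = 0.1566 g.
% purity = 0.1566 / 2.1941 x 100 = 7.14%.

7.14%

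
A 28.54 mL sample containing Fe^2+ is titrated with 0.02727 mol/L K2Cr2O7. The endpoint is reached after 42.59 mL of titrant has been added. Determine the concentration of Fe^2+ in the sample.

n(K2Cr2O7) = 0.02727 x 0.04259 = 0.001161 mol.
From the balanced equation, 1 mol K2Cr2O7 reacts with 6 mol Fe^2+, so n(Fe^2+) = 0.001161 x 6/1 = 0.006969 mol.
[Fe^2+] = 0.006969 / 0.02854 L = 0.244 M.

0.244 M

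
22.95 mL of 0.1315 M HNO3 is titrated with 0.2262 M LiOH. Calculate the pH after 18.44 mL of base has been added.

12.45

n(acid) = 0.1315 x 0.02295 = 0.003018 mol; n(LiOH) added = 0.2262 x 0.01844 = 0.004171 mol.
Base is in excess by 0.004171 - 0.003018 = 0.001153 mol in a total volume of 0.04139 L.
[OH^-] = 0.001153/0.04139 = 0.02786 M, so pOH = 1.55 and pH = 14.00 - 1.55 = 12.45.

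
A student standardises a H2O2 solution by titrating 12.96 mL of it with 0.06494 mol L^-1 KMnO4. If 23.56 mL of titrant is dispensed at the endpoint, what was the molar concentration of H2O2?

n(KMnO4) = 0.06494 x 0.02356 = 0.001530 mol.
From the balanced equation, 2 mol KMnO4 reacts with 5 mol H2O2, so n(H2O2) = 0.001530 x 5/2 = 0.003825 mol.
[H2O2] = 0.003825 / 0.01296 L = 0.295 M.

0.295 M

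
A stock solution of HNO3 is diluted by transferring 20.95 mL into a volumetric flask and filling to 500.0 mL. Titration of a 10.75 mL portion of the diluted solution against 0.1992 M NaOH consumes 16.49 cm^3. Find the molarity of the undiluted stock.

7.29 M

n(NaOH) = 0.1992 x 0.01649 = 0.003285 mol.
n(HNO3) in the aliquot = 0.003285 mol.
[diluted HNO3] = 0.003285 / 0.01075 = 0.3056 M.
Dilution factor = 500.0/20.95 = 23.87, so [stock] = 0.3056 x 23.87 = 7.29 M.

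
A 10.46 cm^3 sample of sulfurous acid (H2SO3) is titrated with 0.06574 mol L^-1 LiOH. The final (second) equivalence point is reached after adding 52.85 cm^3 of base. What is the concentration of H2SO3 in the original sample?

0.166 M

n(LiOH) = 0.06574 x 0.05285 = 0.003474 mol.
At the final (second) equivalence point, 2 mol OH^- react per mol H2SO3, so n(H2SO3) = 0.003474 / 2 = 0.001737 mol.
[H2SO3] = 0.001737 / 0.01046 L = 0.166 M.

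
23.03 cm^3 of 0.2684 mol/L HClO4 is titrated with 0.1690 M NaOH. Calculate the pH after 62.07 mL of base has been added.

n(acid) = 0.2684 x 0.02303 = 0.006181 mol; n(NaOH) added = 0.1690 x 0.06207 = 0.01049 mol.
Base is in excess by 0.01049 - 0.006181 = 0.004309 mol in a total volume of 0.08510 L.
[OH^-] = 0.004309/0.08510 = 0.05063 M, so pOH = 1.30 and pH = 14.00 - 1.30 = 12.70.

12.70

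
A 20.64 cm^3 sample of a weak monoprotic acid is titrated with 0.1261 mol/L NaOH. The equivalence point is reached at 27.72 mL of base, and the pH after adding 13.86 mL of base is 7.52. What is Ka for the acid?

13.86 mL is half of the equivalence volume, so this is the half-equivalence point where [HA] = [A^-].
At half-equivalence pH = pKa, so pKa = 7.52.
Ka = 10^(-7.52) = 3.0 x 10^-8.

3.0 x 10^-8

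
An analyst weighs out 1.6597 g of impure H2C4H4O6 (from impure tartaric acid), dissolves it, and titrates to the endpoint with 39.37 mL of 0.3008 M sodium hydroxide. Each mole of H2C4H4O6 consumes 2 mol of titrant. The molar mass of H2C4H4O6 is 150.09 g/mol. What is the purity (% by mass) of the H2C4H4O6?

n(NaOH) = 0.3008 x 0.03937 = 0.01184 mol.
n(H2C4H4O6) = 0.01184 / 2 = 0.005921 mol.
mass of H2C4H4O6 = 0.005921 x 150.09 = 0.8887 g.
% purity = 0.8887 / 1.6597 x 100 = 53.5%.

53.5%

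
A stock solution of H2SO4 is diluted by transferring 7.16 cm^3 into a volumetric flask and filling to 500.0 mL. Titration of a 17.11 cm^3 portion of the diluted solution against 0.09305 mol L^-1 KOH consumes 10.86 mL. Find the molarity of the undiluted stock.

2.06 M

n(KOH) = 0.09305 x 0.01086 = 0.001011 mol.
n(H2SO4) in the aliquot = 0.001011 x 1/2 = 0.0005053 mol.
[diluted H2SO4] = 0.0005053 / 0.01711 = 0.02953 M.
Dilution factor = 500.0/7.160 = 69.83, so [stock] = 0.02953 x 69.83 = 2.06 M.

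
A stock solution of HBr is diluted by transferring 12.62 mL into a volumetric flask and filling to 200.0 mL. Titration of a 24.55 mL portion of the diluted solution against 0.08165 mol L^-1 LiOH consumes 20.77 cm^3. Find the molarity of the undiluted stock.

1.09 M

n(LiOH) = 0.08165 x 0.02077 = 0.001696 mol.
n(HBr) in the aliquot = 0.001696 mol.
[diluted HBr] = 0.001696 / 0.02455 = 0.06908 M.
Dilution factor = 200.0/12.62 = 15.85, so [stock] = 0.06908 x 15.85 = 1.09 M.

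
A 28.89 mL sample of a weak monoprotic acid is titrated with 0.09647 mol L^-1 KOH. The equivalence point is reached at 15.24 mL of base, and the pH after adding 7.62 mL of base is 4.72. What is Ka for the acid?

7.62 mL is half of the equivalence volume, so this is the half-equivalence point where [HA] = [A^-].
At half-equivalence pH = pKa, so pKa = 4.72.
Ka = 10^(-4.72) = 1.9 x 10^-5.

1.9 x 10^-5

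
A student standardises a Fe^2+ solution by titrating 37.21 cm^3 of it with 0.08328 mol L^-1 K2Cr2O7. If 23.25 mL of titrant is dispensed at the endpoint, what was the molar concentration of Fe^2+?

n(K2Cr2O7) = 0.08328 x 0.02325 = 0.001936 mol.
From the balanced equation, 1 mol K2Cr2O7 reacts with 6 mol Fe^2+, so n(Fe^2+) = 0.001936 x 6/1 = 0.01162 mol.
[Fe^2+] = 0.01162 / 0.03721 L = 0.312 M.

0.312 M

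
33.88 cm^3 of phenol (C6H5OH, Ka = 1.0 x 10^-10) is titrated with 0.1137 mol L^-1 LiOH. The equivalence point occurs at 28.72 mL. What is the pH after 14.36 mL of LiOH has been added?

10.00

14.36 mL is exactly half the equivalence volume (28.72/2), i.e. the half-equivalence point.
There, n(HA) = n(A^-), so pH = pKa = -log(1.0 x 10^-10) = 10.00.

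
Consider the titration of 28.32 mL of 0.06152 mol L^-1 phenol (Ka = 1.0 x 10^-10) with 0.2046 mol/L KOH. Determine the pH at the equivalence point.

n(C6H5OH) = 0.06152 x 0.02832 = 0.001742 mol; V(KOH) at equivalence = 0.001742/0.2046 = 0.008515 L.
At equivalence all the acid is converted to C6H5O-; total volume = 0.02832 + 0.008515 = 0.03684 L, so [C6H5O-] = 0.001742/0.03684 = 0.04730 M.
Kb = Kw/Ka = 1.0e-14 / 1.0 x 10^-10 = 0.000100.
[OH^-] = sqrt(Kb x [C6H5O-]) = sqrt(0.000100 x 0.04730) = 0.00217 M.
pOH = 2.66, so pH = 14.00 - 2.66 = 11.34.

11.34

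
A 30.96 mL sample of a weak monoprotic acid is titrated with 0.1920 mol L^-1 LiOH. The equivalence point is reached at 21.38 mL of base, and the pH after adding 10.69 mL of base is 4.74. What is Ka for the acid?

1.8 x 10^-5

10.69 mL is half of the equivalence volume, so this is the half-equivalence point where [HA] = [A^-].
At half-equivalence pH = pKa, so pKa = 4.74.
Ka = 10^(-4.74) = 1.8 x 10^-5.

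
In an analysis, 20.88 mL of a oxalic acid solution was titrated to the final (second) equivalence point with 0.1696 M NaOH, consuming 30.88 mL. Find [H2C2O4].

n(NaOH) = 0.1696 x 0.03088 = 0.005237 mol.
At the final (second) equivalence point, 2 mol OH^- react per mol H2C2O4, so n(H2C2O4) = 0.005237 / 2 = 0.002619 mol.
[H2C2O4] = 0.002619 / 0.02088 L = 0.125 M.

0.125 M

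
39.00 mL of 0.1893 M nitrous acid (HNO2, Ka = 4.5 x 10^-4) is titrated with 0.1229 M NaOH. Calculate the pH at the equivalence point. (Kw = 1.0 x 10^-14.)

8.11

n(HNO2) = 0.1893 x 0.03900 = 0.007383 mol; V(NaOH) at equivalence = 0.007383/0.1229 = 0.06007 L.
At equivalence all the acid is converted to NO2-; total volume = 0.03900 + 0.06007 = 0.09907 L, so [NO2-] = 0.007383/0.09907 = 0.07452 M.
Kb = Kw/Ka = 1.0e-14 / 4.5 x 10^-4 = 2.22e-11.
[OH^-] = sqrt(Kb x [NO2-]) = sqrt(2.22e-11 x 0.07452) = 1.29e-6 M.
pOH = 5.89, so pH = 14.00 - 5.89 = 8.11.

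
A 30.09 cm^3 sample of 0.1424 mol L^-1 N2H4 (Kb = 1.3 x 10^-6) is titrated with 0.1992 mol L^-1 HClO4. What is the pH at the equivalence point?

4.60

n(N2H4) = 0.1424 x 0.03009 = 0.004285 mol; V(HClO4) at equivalence = 0.004285/0.1992 = 0.02151 L.
At equivalence the base is fully converted to N2H5+; total volume = 0.05160 L, so [N2H5+] = 0.004285/0.05160 = 0.08304 M.
Ka(N2H5+) = Kw/Kb = 1.0e-14 / 1.3 x 10^-6 = 7.69e-9.
[H^+] = sqrt(Ka x [N2H5+]) = sqrt(7.69e-9 x 0.08304) = 2.53e-5 M.
pH = -log(2.53e-5) = 4.60.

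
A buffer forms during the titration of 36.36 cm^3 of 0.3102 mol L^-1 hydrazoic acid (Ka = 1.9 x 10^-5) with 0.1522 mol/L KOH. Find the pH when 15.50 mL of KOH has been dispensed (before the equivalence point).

4.14

Initial n(HN3) = 0.3102 x 0.03636 = 0.01128 mol.
n(KOH) added = 0.1522 x 0.01550 = 0.002359 mol, converting that many moles of HN3 to N3-.
Remaining n(HN3) = 0.008920 mol; n(N3-) = 0.002359 mol.
By Henderson-Hasselbalch, pH = pKa + log([A^-]/[HA]) = 4.72 + log(0.002359/0.008920) = 4.72 + (-0.58) = 4.14.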